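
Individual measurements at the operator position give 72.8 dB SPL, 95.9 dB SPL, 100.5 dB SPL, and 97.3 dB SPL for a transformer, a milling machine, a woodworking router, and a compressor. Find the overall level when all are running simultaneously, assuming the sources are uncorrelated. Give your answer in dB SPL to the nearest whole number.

For uncorrelated sources the intensities add, so convert each level to linear form, sum, and take 10·log₁₀ of the total.
Σ 10^(L/10) = 10^(72.8/10) + 10^(95.9/10) + 10^(100.5/10) + 10^(97.3/10) = 2.050e+10.
L_total = 10·log₁₀(2.050e+10) = 103.12 dB SPL.

103 dB SPL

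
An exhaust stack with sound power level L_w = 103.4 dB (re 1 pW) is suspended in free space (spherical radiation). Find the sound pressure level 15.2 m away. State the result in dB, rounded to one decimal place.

Free-field spherical radiation: L_p = L_w − 10·log₁₀(4π·r²), r = 15.2 m.
4π·r² = 2903 m², 10·log₁₀ of that is 34.629 dB.
L_p = 103.4 − 34.629 = 68.77 dB.

68.8 dB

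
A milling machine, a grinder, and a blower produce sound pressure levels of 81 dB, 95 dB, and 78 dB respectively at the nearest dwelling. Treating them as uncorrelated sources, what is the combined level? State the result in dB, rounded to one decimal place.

For uncorrelated sources the intensities add, so convert each level to linear form, sum, and take 10·log₁₀ of the total.
Σ 10^(L/10) = 10^(81/10) + 10^(95/10) + 10^(78/10) = 3.351e+09.
L_total = 10·log₁₀(3.351e+09) = 95.25 dB.

95.3 dB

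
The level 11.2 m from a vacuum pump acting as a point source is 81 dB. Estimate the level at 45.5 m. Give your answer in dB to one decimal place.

Point-source attenuation: ΔL = 20·log₁₀(r₂/r₁) = 20·log₁₀(45.5/11.2) = 12.176 dB.
L₂ = 81 − 20·log₁₀(45.5/11.2) = 81 − 12.176 = 68.82 dB.

68.8 dB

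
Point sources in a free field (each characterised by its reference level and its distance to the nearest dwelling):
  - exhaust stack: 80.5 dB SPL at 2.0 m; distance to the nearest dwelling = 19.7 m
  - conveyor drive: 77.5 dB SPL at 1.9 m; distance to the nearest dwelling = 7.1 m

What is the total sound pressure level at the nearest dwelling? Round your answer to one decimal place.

67.1 dB SPL

First find each source's level at the receiver (point-source: −20·log₁₀(r/r_ref)), then combine on an intensity basis.
exhaust stack: 80.5 − 20·log₁₀(19.7/2.0) = 80.5 − 19.87 = 60.63 dB SPL.
conveyor drive: 77.5 − 20·log₁₀(7.1/1.9) = 77.5 − 11.45 = 66.05 dB SPL.
Σ 10^(L/10) = 5.184e+06 → L_total = 10·log₁₀(5.184e+06) = 67.15 dB SPL.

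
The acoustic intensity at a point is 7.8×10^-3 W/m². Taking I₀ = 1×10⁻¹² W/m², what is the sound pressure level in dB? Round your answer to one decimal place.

Dividing by I₀ shifts the exponent by 12: I/I₀ = 7.8×10^9.
L = 10·(0.8921 + 9) = 98.92 dB.

98.9 dB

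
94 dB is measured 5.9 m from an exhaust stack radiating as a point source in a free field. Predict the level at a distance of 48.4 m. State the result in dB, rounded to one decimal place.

Spherical spreading from a point source gives a 20·log₁₀(r₂/r₁) drop.
L₂ = 94 − 20·log₁₀(48.4/5.9) = 94 − 18.280 = 75.72 dB.

75.7 dB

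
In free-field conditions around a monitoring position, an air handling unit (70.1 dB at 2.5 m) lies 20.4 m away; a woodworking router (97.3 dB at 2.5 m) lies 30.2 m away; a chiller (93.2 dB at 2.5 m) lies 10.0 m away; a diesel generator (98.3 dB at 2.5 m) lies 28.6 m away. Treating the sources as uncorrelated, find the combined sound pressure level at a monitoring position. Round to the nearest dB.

First find each source's level at the receiver (point-source: −20·log₁₀(r/r_ref)), then combine on an intensity basis.
air handling unit: 70.1 − 20·log₁₀(20.4/2.5) = 70.1 − 18.23 = 51.87 dB.
woodworking router: 97.3 − 20·log₁₀(30.2/2.5) = 97.3 − 21.64 = 75.66 dB.
chiller: 93.2 − 20·log₁₀(10.0/2.5) = 93.2 − 12.04 = 81.16 dB.
diesel generator: 98.3 − 20·log₁₀(28.6/2.5) = 98.3 − 21.17 = 77.13 dB.
Σ 10^(L/10) = 2.192e+08 → L_total = 10·log₁₀(2.192e+08) = 83.41 dB.

83 dB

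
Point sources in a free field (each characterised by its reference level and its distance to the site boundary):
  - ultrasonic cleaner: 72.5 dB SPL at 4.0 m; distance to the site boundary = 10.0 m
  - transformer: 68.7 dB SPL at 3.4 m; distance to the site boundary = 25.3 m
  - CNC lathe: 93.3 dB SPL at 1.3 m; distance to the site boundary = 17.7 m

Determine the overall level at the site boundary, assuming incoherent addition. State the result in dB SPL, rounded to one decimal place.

Apply inverse-square spreading to bring every level to the receiver, then sum 10^(L/10).
ultrasonic cleaner: 72.5 − 20·log₁₀(10.0/4.0) = 72.5 − 7.96 = 64.54 dB SPL.
transformer: 68.7 − 20·log₁₀(25.3/3.4) = 68.7 − 17.43 = 51.27 dB SPL.
CNC lathe: 93.3 − 20·log₁₀(17.7/1.3) = 93.3 − 22.68 = 70.62 dB SPL.
Σ 10^(L/10) = 1.451e+07 → L_total = 10·log₁₀(1.451e+07) = 71.62 dB SPL.

71.6 dB SPL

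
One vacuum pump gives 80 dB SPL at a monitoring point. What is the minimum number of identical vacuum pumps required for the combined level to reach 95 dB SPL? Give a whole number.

32

Need L₁ + 10·log₁₀ N ≥ 95, i.e. log₁₀ N ≥ 1.50.
N ≥ 10^(15.0/10) = 31.623, so N = 32.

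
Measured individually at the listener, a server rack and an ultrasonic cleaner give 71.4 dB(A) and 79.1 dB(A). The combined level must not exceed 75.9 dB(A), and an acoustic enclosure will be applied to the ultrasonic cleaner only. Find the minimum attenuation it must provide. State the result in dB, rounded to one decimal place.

5.1 dB

Fixed contribution from the other source: Σ 10^(L/10) = 10^(71.4/10) = 1.380e+07 (71.40 dB(A)).
The limit corresponds to 10^(75.9/10) = 3.890e+07; subtracting the fixed part leaves 2.510e+07 for the ultrasonic cleaner, i.e. 74.00 dB(A).
So the ultrasonic cleaner must be reduced from 79.1 to 74.00 dB(A): IL = 5.10 dB.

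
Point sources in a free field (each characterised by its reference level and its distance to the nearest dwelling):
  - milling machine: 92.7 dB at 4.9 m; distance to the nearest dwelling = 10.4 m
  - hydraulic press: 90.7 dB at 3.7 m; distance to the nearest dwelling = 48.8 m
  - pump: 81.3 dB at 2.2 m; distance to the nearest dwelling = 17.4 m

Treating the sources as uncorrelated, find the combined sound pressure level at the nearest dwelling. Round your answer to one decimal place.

Apply inverse-square spreading to bring every level to the receiver, then sum 10^(L/10).
milling machine: 92.7 − 20·log₁₀(10.4/4.9) = 92.7 − 6.54 = 86.16 dB.
hydraulic press: 90.7 − 20·log₁₀(48.8/3.7) = 90.7 − 22.40 = 68.30 dB.
pump: 81.3 − 20·log₁₀(17.4/2.2) = 81.3 − 17.96 = 63.34 dB.
Σ 10^(L/10) = 4.223e+08 → L_total = 10·log₁₀(4.223e+08) = 86.26 dB.

86.3 dB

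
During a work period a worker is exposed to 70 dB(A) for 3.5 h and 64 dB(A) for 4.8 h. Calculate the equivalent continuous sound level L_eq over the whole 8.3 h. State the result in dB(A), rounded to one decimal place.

67.5 dB(A)

The energy average is taken in the linear domain: L_eq = 10·log₁₀[(Σ tᵢ·10^(Lᵢ/10))/T], T = 8.3 h.
Σ tᵢ·10^(Lᵢ/10) = 3.5·10^(70/10) + 4.8·10^(64/10) = 4.706e+07.
L_eq = 10·log₁₀(4.706e+07/8.3) = 67.54 dB(A).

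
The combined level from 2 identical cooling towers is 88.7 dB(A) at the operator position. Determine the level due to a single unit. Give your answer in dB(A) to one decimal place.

For N identical incoherent sources L_total = L₁ + 10·log₁₀ N, so L₁ = 88.7 − 10·log₁₀(2) = 88.7 − 3.010.

85.7 dB(A)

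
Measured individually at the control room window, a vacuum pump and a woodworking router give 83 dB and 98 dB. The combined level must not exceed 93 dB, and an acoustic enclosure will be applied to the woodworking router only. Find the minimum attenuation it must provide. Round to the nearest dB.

5 dB

Fixed contribution from the other source: Σ 10^(L/10) = 10^(83/10) = 1.995e+08 (83.00 dB).
The limit corresponds to 10^(93/10) = 1.995e+09; subtracting the fixed part leaves 1.796e+09 for the woodworking router, i.e. 92.54 dB.
So the woodworking router must be reduced from 98 to 92.54 dB: IL = 5.46 dB.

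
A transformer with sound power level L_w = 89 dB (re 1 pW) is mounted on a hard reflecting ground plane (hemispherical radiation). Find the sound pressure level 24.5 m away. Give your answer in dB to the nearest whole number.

Free-field hemispherical radiation: L_p = L_w − 10·log₁₀(2π·r²), r = 24.5 m.
2π·r² = 3771 m², 10·log₁₀ of that is 35.765 dB.
L_p = 89 − 35.765 = 53.23 dB.

53 dB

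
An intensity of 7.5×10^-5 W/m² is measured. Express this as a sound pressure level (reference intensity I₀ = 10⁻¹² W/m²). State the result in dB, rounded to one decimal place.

I/I₀ = 7.5×10^-5/10⁻¹² = 7.5×10^7, and L = 10·log₁₀(I/I₀).
L = 10·(0.8751 + 7) = 78.75 dB.

78.8 dB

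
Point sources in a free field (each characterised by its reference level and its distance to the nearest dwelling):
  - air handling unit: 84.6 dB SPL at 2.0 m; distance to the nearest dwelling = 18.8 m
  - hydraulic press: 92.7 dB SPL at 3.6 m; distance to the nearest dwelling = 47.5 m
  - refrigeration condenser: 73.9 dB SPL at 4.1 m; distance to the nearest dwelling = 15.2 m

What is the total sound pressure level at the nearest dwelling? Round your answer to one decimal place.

72.0 dB SPL

First find each source's level at the receiver (point-source: −20·log₁₀(r/r_ref)), then combine on an intensity basis.
air handling unit: 84.6 − 20·log₁₀(18.8/2.0) = 84.6 − 19.46 = 65.14 dB SPL.
hydraulic press: 92.7 − 20·log₁₀(47.5/3.6) = 92.7 − 22.41 = 70.29 dB SPL.
refrigeration condenser: 73.9 − 20·log₁₀(15.2/4.1) = 73.9 − 11.38 = 62.52 dB SPL.
Σ 10^(L/10) = 1.575e+07 → L_total = 10·log₁₀(1.575e+07) = 71.97 dB SPL.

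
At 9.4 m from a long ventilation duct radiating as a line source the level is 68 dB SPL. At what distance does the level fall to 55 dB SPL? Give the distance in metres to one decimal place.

187.6 m

For a line source L₁ − L₂ = 10·log₁₀(r₂/r₁), so r₂ = r₁·10^((L₁−L₂)/10).
r₂ = 9.4·10^((68−55)/10) = 9.4·10^(13.0/10) = 187.55 m.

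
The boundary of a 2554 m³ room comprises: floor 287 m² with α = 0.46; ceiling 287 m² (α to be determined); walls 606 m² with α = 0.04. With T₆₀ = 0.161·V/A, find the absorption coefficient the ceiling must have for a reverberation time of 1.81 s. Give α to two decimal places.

0.25

Required total absorption A = 0.161·2554/1.81 = 227.18 m².
Absorption from the other surfaces = 287·0.46 + 606·0.04 = 156.26 m², so the ceiling must supply 70.92 m² over 287 m².
α = 70.92/287 = 0.247.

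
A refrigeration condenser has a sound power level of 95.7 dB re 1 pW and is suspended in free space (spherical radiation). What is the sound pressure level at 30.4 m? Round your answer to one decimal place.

Free-field spherical radiation: L_p = L_w − 10·log₁₀(4π·r²), r = 30.4 m.
4π·r² = 1.161e+04 m², 10·log₁₀ of that is 40.650 dB.
L_p = 95.7 − 40.650 = 55.05 dB.

55.1 dB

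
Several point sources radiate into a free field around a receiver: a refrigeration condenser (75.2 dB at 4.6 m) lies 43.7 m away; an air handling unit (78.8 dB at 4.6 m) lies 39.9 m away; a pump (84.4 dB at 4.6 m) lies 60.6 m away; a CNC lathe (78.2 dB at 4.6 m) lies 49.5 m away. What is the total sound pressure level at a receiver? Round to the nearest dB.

65 dB

First find each source's level at the receiver (point-source: −20·log₁₀(r/r_ref)), then combine on an intensity basis.
refrigeration condenser: 75.2 − 20·log₁₀(43.7/4.6) = 75.2 − 19.55 = 55.65 dB.
air handling unit: 78.8 − 20·log₁₀(39.9/4.6) = 78.8 − 18.76 = 60.04 dB.
pump: 84.4 − 20·log₁₀(60.6/4.6) = 84.4 − 22.39 = 62.01 dB.
CNC lathe: 78.2 − 20·log₁₀(49.5/4.6) = 78.2 − 20.64 = 57.56 dB.
Σ 10^(L/10) = 3.533e+06 → L_total = 10·log₁₀(3.533e+06) = 65.48 dB.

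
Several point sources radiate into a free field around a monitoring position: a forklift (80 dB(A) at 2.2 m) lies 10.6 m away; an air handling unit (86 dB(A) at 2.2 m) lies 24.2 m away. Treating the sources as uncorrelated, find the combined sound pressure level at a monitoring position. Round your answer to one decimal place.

68.8 dB(A)

Propagate each source to the receiver with L = L_ref − 20·log₁₀(r/r_ref), then add intensities.
forklift: 80 − 20·log₁₀(10.6/2.2) = 80 − 13.66 = 66.34 dB(A).
air handling unit: 86 − 20·log₁₀(24.2/2.2) = 86 − 20.83 = 65.17 dB(A).
Σ 10^(L/10) = 7.598e+06 → L_total = 10·log₁₀(7.598e+06) = 68.81 dB(A).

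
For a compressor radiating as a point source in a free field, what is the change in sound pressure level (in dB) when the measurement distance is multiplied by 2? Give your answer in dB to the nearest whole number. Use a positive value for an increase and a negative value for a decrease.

-6 dB

Point-source spreading: ΔL = −20·log₁₀(r₂/r₁).
ΔL = −20·log₁₀(2) = -6.02 dB.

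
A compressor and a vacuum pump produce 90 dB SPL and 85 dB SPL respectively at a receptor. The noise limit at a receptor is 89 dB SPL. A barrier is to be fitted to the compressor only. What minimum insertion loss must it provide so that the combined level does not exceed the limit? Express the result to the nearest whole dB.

The untreated sources together contribute 10^(85/10) = 3.162e+08, i.e. 85.00 dB SPL.
To meet 89 dB SPL overall, the treated compressor may contribute at most 10^(89/10) − 3.162e+08 = 4.781e+08, i.e. 86.80 dB SPL.
Required insertion loss = 90 − 86.80 = 3.20 dB.

3 dB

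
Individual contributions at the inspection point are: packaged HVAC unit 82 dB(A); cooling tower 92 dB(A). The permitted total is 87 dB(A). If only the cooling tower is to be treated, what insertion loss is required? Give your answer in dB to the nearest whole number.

The untreated sources together contribute 10^(82/10) = 1.585e+08, i.e. 82.00 dB(A).
To meet 87 dB(A) overall, the treated cooling tower may contribute at most 10^(87/10) − 1.585e+08 = 3.427e+08, i.e. 85.35 dB(A).
So the cooling tower must be reduced from 92 to 85.35 dB(A): IL = 6.65 dB.

7 dB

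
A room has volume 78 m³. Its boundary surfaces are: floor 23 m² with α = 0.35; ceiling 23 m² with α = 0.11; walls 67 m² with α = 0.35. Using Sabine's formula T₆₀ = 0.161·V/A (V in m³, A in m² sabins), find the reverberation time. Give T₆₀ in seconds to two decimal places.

Summing Sᵢαᵢ: 23·0.35 + 23·0.11 + 67·0.35 = 34.03 m².
T₆₀ = 0.161·V/A = 0.161·78/34.03 = 0.369 s.

0.37 s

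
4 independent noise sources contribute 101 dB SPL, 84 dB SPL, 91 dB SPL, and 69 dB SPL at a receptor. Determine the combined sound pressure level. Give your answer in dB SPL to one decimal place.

Incoherent sources combine by intensity addition: L_total = 10·log₁₀(Σ 10^(L_i/10)).
Σ 10^(L/10) = 10^(101/10) + 10^(84/10) + 10^(91/10) + 10^(69/10) = 1.411e+10.
L_total = 10·log₁₀(1.411e+10) = 101.49 dB SPL.

101.5 dB SPL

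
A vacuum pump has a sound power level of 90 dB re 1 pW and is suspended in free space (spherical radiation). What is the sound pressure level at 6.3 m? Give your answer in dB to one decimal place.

L_p = L_w − 10·log₁₀(4π·r²) with r = 6.3 m.
4π·r² = 498.8 m², 10·log₁₀ of that is 26.979 dB.
L_p = 90 − 26.979 = 63.02 dB.

63.0 dB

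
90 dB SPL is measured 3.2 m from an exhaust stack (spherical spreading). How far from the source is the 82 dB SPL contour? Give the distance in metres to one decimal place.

8.0 m

The 8.0 dB drop corresponds to a distance ratio of 10^(8.0/20) for a point source.
r₂ = 3.2·10^((90−82)/20) = 3.2·10^(8.0/20) = 8.04 m.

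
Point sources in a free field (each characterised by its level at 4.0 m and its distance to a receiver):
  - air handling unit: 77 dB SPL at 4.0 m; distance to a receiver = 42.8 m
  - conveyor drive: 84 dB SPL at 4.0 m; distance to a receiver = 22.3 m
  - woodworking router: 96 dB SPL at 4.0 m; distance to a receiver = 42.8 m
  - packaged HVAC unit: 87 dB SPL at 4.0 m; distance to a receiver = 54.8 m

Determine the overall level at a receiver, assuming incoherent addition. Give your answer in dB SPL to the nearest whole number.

Propagate each source to the receiver with L = L_ref − 20·log₁₀(r/r_ref), then add intensities.
air handling unit: 77 − 20·log₁₀(42.8/4.0) = 77 − 20.59 = 56.41 dB SPL.
conveyor drive: 84 − 20·log₁₀(22.3/4.0) = 84 − 14.92 = 69.08 dB SPL.
woodworking router: 96 − 20·log₁₀(42.8/4.0) = 96 − 20.59 = 75.41 dB SPL.
packaged HVAC unit: 87 − 20·log₁₀(54.8/4.0) = 87 − 22.73 = 64.27 dB SPL.
Σ 10^(L/10) = 4.596e+07 → L_total = 10·log₁₀(4.596e+07) = 76.62 dB SPL.

77 dB SPL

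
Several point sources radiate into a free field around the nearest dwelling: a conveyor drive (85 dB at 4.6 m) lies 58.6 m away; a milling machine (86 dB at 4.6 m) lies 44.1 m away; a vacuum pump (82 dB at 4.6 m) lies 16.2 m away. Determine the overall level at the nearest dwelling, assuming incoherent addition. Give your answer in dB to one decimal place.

72.8 dB

First find each source's level at the receiver (point-source: −20·log₁₀(r/r_ref)), then combine on an intensity basis.
conveyor drive: 85 − 20·log₁₀(58.6/4.6) = 85 − 22.10 = 62.90 dB.
milling machine: 86 − 20·log₁₀(44.1/4.6) = 86 − 19.63 = 66.37 dB.
vacuum pump: 82 − 20·log₁₀(16.2/4.6) = 82 − 10.94 = 71.06 dB.
Σ 10^(L/10) = 1.906e+07 → L_total = 10·log₁₀(1.906e+07) = 72.80 dB.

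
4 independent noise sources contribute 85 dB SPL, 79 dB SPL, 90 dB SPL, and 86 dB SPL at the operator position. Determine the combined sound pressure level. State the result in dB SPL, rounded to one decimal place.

Incoherent sources combine by intensity addition: L_total = 10·log₁₀(Σ 10^(L_i/10)).
Σ 10^(L/10) = 10^(85/10) + 10^(79/10) + 10^(90/10) + 10^(86/10) = 1.794e+09.
L_total = 10·log₁₀(1.794e+09) = 92.54 dB SPL.

92.5 dB SPL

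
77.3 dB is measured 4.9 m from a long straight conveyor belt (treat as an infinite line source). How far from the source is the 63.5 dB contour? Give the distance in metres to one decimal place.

The 13.8 dB drop corresponds to a distance ratio of 10^(13.8/10) for a line source.
r₂ = 4.9·10^((77.3−63.5)/10) = 4.9·10^(13.8/10) = 117.54 m.

117.5 m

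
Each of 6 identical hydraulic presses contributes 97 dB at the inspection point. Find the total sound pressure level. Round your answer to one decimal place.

104.8 dB

N identical incoherent sources raise the level by 10·log₁₀ N.
L_total = 97 + 10·log₁₀(6) = 97 + 7.782 = 104.78 dB.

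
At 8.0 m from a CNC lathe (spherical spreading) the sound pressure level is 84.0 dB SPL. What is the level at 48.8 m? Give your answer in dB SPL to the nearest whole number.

Point-source attenuation: ΔL = 20·log₁₀(r₂/r₁) = 20·log₁₀(48.8/8.0) = 15.707 dB.
L₂ = 84.0 − 20·log₁₀(48.8/8.0) = 84.0 − 15.707 = 68.29 dB SPL.

68 dB SPL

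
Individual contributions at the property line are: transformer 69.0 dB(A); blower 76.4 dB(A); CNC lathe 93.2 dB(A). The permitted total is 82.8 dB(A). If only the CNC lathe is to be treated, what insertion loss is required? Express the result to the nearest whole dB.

12 dB

The untreated sources together contribute 10^(69.0/10) + 10^(76.4/10) = 5.159e+07, i.e. 77.13 dB(A).
The limit corresponds to 10^(82.8/10) = 1.905e+08; subtracting the fixed part leaves 1.390e+08 for the CNC lathe, i.e. 81.43 dB(A).
So the CNC lathe must be reduced from 93.2 to 81.43 dB(A): IL = 11.77 dB.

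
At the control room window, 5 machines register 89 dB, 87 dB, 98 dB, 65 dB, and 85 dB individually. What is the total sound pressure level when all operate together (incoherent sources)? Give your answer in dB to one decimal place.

Incoherent sources combine by intensity addition: L_total = 10·log₁₀(Σ 10^(L_i/10)).
Σ 10^(L/10) = 10^(89/10) + 10^(87/10) + 10^(98/10) + 10^(65/10) + 10^(85/10) = 7.924e+09.
L_total = 10·log₁₀(7.924e+09) = 98.99 dB.

99.0 dB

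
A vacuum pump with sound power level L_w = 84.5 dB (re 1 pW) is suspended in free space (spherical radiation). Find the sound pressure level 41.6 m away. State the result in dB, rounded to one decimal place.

41.1 dB

The power spreads over a sphere of area 4π·r², so L_p = L_w − 10·log₁₀(4π·r²).
4π·r² = 2.175e+04 m², 10·log₁₀ of that is 43.374 dB.
L_p = 84.5 − 43.374 = 41.13 dB.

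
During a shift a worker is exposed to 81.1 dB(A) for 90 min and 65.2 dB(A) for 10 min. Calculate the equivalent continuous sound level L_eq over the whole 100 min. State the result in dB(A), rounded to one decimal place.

80.7 dB(A)

L_eq = 10·log₁₀[(1/T)·Σ tᵢ·10^(Lᵢ/10)] with T = 100 min.
Σ tᵢ·10^(Lᵢ/10) = 90·10^(81.1/10) + 10·10^(65.2/10) = 1.163e+10.
L_eq = 10·log₁₀(1.163e+10/100) = 80.65 dB(A).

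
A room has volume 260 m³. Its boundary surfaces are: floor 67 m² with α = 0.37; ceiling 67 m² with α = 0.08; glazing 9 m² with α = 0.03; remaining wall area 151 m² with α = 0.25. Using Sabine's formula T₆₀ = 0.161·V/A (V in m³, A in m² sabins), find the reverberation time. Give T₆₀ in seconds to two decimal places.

0.61 s

Summing Sᵢαᵢ: 67·0.37 + 67·0.08 + 9·0.03 + 151·0.25 = 68.17 m².
T₆₀ = 0.161·V/A = 0.161·260/68.17 = 0.614 s.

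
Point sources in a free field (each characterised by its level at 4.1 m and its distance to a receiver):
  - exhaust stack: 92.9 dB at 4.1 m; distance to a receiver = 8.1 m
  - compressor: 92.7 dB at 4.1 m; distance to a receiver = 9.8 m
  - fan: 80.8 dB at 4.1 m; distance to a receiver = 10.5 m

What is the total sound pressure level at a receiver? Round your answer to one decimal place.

89.3 dB

Apply inverse-square spreading to bring every level to the receiver, then sum 10^(L/10).
exhaust stack: 92.9 − 20·log₁₀(8.1/4.1) = 92.9 − 5.91 = 86.99 dB.
compressor: 92.7 − 20·log₁₀(9.8/4.1) = 92.7 − 7.57 = 85.13 dB.
fan: 80.8 − 20·log₁₀(10.5/4.1) = 80.8 − 8.17 = 72.63 dB.
Σ 10^(L/10) = 8.438e+08 → L_total = 10·log₁₀(8.438e+08) = 89.26 dB.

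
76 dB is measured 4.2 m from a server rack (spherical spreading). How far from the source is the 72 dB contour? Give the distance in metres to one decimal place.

For a point source L₁ − L₂ = 20·log₁₀(r₂/r₁), so r₂ = r₁·10^((L₁−L₂)/20).
r₂ = 4.2·10^((76−72)/20) = 4.2·10^(4.0/20) = 6.66 m.

6.7 m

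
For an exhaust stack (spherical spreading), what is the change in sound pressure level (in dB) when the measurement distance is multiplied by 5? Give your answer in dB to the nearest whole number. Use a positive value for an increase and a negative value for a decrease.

-14 dB

Point-source spreading: ΔL = −20·log₁₀(r₂/r₁).
ΔL = −20·log₁₀(5) = -13.98 dB.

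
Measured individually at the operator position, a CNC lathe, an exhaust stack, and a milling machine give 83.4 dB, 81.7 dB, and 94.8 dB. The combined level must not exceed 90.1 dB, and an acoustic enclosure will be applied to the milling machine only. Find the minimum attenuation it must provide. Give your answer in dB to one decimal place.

6.6 dB

The untreated sources together contribute 10^(83.4/10) + 10^(81.7/10) = 3.667e+08, i.e. 85.64 dB.
The limit corresponds to 10^(90.1/10) = 1.023e+09; subtracting the fixed part leaves 6.566e+08 for the milling machine, i.e. 88.17 dB.
Required insertion loss = 94.8 − 88.17 = 6.63 dB.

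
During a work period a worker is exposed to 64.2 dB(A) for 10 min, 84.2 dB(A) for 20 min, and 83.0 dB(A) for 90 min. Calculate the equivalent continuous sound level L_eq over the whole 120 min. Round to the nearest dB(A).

83 dB(A)

Weight each interval's intensity by its duration and average over T = 120 min:
Σ tᵢ·10^(Lᵢ/10) = 10·10^(64.2/10) + 20·10^(84.2/10) + 90·10^(83.0/10) = 2.324e+10.
L_eq = 10·log₁₀(2.324e+10/120) = 82.87 dB(A).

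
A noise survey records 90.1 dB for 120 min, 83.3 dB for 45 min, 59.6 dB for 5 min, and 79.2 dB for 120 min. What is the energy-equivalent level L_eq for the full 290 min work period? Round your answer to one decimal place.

Weight each interval's intensity by its duration and average over T = 290 min:
Σ tᵢ·10^(Lᵢ/10) = 120·10^(90.1/10) + 45·10^(83.3/10) + 5·10^(59.6/10) + 120·10^(79.2/10) = 1.424e+11.
L_eq = 10·log₁₀(1.424e+11/290) = 86.91 dB.

86.9 dB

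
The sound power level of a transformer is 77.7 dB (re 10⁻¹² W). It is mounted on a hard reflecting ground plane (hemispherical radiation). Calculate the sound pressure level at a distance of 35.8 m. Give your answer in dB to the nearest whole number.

39 dB

L_p = L_w − 10·log₁₀(2π·r²) with r = 35.8 m.
2π·r² = 8053 m², 10·log₁₀ of that is 39.059 dB.
L_p = 77.7 − 39.059 = 38.64 dB.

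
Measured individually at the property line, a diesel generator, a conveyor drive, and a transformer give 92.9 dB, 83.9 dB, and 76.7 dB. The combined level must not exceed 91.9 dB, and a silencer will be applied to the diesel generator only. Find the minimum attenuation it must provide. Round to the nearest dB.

Everything except the diesel generator sums to 10^(83.9/10) + 10^(76.7/10) = 2.922e+08 in linear terms, 84.66 dB.
The limit corresponds to 10^(91.9/10) = 1.549e+09; subtracting the fixed part leaves 1.257e+09 for the diesel generator, i.e. 90.99 dB.
Required insertion loss = 92.9 − 90.99 = 1.91 dB.

2 dB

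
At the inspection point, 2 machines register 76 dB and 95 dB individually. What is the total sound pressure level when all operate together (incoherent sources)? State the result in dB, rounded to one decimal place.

95.1 dB

Incoherent sources combine by intensity addition: L_total = 10·log₁₀(Σ 10^(L_i/10)).
Σ 10^(L/10) = 10^(76/10) + 10^(95/10) = 3.202e+09.
L_total = 10·log₁₀(3.202e+09) = 95.05 dB.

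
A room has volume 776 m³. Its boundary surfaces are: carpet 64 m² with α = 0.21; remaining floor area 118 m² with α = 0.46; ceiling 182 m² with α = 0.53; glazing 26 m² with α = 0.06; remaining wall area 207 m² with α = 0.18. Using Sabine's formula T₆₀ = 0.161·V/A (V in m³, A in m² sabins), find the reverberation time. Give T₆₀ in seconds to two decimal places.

A = Σ Sᵢαᵢ = 64·0.21 + 118·0.46 + 182·0.53 + 26·0.06 + 207·0.18 = 203.00 m².
T₆₀ = 0.161 × 776 / 203.00 = 0.615 s.

0.62 s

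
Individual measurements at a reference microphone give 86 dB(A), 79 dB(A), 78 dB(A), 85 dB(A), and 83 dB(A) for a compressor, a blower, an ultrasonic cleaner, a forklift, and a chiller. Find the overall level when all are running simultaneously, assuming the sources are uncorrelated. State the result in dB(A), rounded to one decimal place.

90.2 dB(A)

Incoherent sources combine by intensity addition: L_total = 10·log₁₀(Σ 10^(L_i/10)).
Σ 10^(L/10) = 10^(86/10) + 10^(79/10) + 10^(78/10) + 10^(85/10) + 10^(83/10) = 1.056e+09.
L_total = 10·log₁₀(1.056e+09) = 90.24 dB(A).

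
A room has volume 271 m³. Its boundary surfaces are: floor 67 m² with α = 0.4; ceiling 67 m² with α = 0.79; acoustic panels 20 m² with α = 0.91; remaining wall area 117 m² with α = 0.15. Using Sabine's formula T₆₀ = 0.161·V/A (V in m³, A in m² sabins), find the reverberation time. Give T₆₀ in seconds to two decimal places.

A = Σ Sᵢαᵢ = 67·0.4 + 67·0.79 + 20·0.91 + 117·0.15 = 115.48 m².
T₆₀ = 0.161 × 271 / 115.48 = 0.378 s.

0.38 s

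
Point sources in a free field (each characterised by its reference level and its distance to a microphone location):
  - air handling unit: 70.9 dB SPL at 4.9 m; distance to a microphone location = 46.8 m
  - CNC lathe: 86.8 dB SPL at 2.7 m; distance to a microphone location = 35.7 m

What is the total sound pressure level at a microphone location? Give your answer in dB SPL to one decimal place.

First find each source's level at the receiver (point-source: −20·log₁₀(r/r_ref)), then combine on an intensity basis.
air handling unit: 70.9 − 20·log₁₀(46.8/4.9) = 70.9 − 19.60 = 51.30 dB SPL.
CNC lathe: 86.8 − 20·log₁₀(35.7/2.7) = 86.8 − 22.43 = 64.37 dB SPL.
Σ 10^(L/10) = 2.873e+06 → L_total = 10·log₁₀(2.873e+06) = 64.58 dB SPL.

64.6 dB SPL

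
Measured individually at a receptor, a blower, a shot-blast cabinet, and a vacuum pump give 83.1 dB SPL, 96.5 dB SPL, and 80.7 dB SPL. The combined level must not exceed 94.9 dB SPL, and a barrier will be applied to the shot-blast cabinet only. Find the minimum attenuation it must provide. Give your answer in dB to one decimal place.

The untreated sources together contribute 10^(83.1/10) + 10^(80.7/10) = 3.217e+08, i.e. 85.07 dB SPL.
To meet 94.9 dB SPL overall, the treated shot-blast cabinet may contribute at most 10^(94.9/10) − 3.217e+08 = 2.769e+09, i.e. 94.42 dB SPL.
So the shot-blast cabinet must be reduced from 96.5 to 94.42 dB SPL: IL = 2.08 dB.

2.1 dB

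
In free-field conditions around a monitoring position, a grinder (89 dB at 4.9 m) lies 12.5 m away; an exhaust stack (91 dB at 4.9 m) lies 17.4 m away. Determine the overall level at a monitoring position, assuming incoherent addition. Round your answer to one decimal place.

Propagate each source to the receiver with L = L_ref − 20·log₁₀(r/r_ref), then add intensities.
grinder: 89 − 20·log₁₀(12.5/4.9) = 89 − 8.13 = 80.87 dB.
exhaust stack: 91 − 20·log₁₀(17.4/4.9) = 91 − 11.01 = 79.99 dB.
Σ 10^(L/10) = 2.219e+08 → L_total = 10·log₁₀(2.219e+08) = 83.46 dB.

83.5 dB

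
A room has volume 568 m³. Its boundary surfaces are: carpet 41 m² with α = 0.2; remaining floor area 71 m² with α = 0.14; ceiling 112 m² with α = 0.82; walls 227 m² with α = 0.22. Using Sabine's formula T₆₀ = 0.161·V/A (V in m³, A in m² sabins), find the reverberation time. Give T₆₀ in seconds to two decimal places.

0.57 s

Summing Sᵢαᵢ: 41·0.2 + 71·0.14 + 112·0.82 + 227·0.22 = 159.92 m².
T₆₀ = 0.161 × 568 / 159.92 = 0.572 s.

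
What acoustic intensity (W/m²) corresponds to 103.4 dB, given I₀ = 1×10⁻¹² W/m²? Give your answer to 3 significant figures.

I = I₀·10^(L/10) = 10⁻¹² × 10^(103.4/10) = 10^(-1.660).

0.0219 W/m²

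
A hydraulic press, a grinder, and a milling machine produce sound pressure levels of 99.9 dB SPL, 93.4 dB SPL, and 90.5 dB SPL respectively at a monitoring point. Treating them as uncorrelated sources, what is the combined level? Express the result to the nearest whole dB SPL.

For uncorrelated sources the intensities add, so convert each level to linear form, sum, and take 10·log₁₀ of the total.
Σ 10^(L/10) = 10^(99.9/10) + 10^(93.4/10) + 10^(90.5/10) = 1.308e+10.
L_total = 10·log₁₀(1.308e+10) = 101.17 dB SPL.

101 dB SPL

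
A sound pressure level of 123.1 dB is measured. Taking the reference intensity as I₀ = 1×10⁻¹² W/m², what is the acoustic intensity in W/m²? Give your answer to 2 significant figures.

2.0 W/m²

I = I₀·10^(L/10) = 10⁻¹² × 10^(123.1/10) = 10^(0.310).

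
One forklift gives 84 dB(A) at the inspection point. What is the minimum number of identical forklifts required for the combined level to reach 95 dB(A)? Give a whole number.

Need L₁ + 10·log₁₀ N ≥ 95, i.e. log₁₀ N ≥ 1.10.
N ≥ 10^(11.0/10) = 12.589, so N = 13.

13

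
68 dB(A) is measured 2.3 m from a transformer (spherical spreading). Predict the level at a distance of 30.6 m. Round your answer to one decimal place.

For a point source, L₂ = L₁ − 20·log₁₀(r₂/r₁).
L₂ = 68 − 20·log₁₀(30.6/2.3) = 68 − 22.480 = 45.52 dB(A).

45.5 dB(A)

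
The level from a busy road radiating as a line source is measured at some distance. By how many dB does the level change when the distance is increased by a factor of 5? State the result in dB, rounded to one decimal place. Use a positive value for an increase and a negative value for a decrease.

-7.0 dB

A line source loses 3 dB per doubling of distance; generally ΔL = −10·log₁₀(r₂/r₁).
ΔL = −10·log₁₀(5) = -6.99 dB.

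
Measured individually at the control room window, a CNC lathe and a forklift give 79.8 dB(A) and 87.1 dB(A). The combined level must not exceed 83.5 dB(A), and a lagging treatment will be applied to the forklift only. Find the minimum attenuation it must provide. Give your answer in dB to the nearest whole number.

6 dB

Everything except the forklift sums to 10^(79.8/10) = 9.550e+07 in linear terms, 79.80 dB(A).
The limit corresponds to 10^(83.5/10) = 2.239e+08; subtracting the fixed part leaves 1.284e+08 for the forklift, i.e. 81.08 dB(A).
Required insertion loss = 87.1 − 81.08 = 6.02 dB.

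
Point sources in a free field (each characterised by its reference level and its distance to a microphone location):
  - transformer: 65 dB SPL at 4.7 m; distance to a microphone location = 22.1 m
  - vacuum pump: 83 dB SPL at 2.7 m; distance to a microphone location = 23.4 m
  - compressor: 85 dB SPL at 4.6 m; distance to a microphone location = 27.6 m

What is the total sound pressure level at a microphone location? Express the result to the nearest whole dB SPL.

71 dB SPL

Apply inverse-square spreading to bring every level to the receiver, then sum 10^(L/10).
transformer: 65 − 20·log₁₀(22.1/4.7) = 65 − 13.45 = 51.55 dB SPL.
vacuum pump: 83 − 20·log₁₀(23.4/2.7) = 83 − 18.76 = 64.24 dB SPL.
compressor: 85 − 20·log₁₀(27.6/4.6) = 85 − 15.56 = 69.44 dB SPL.
Σ 10^(L/10) = 1.158e+07 → L_total = 10·log₁₀(1.158e+07) = 70.64 dB SPL.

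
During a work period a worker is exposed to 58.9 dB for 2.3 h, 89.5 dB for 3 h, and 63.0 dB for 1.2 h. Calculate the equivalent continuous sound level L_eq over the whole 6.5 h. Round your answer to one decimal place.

Weight each interval's intensity by its duration and average over T = 6.5 h:
Σ tᵢ·10^(Lᵢ/10) = 2.3·10^(58.9/10) + 3·10^(89.5/10) + 1.2·10^(63.0/10) = 2.678e+09.
L_eq = 10·log₁₀(2.678e+09/6.5) = 86.15 dB.

86.1 dB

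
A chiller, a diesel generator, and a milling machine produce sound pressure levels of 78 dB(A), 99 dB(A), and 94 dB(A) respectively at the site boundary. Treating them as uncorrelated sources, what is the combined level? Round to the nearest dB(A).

100 dB(A)

Incoherent sources combine by intensity addition: L_total = 10·log₁₀(Σ 10^(L_i/10)).
Σ 10^(L/10) = 10^(78/10) + 10^(99/10) + 10^(94/10) = 1.052e+10.
L_total = 10·log₁₀(1.052e+10) = 100.22 dB(A).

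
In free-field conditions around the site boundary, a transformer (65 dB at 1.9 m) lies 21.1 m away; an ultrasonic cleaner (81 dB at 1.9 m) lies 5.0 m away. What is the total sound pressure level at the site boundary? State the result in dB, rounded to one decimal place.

First find each source's level at the receiver (point-source: −20·log₁₀(r/r_ref)), then combine on an intensity basis.
transformer: 65 − 20·log₁₀(21.1/1.9) = 65 − 20.91 = 44.09 dB.
ultrasonic cleaner: 81 − 20·log₁₀(5.0/1.9) = 81 − 8.40 = 72.60 dB.
Σ 10^(L/10) = 1.820e+07 → L_total = 10·log₁₀(1.820e+07) = 72.60 dB.

72.6 dB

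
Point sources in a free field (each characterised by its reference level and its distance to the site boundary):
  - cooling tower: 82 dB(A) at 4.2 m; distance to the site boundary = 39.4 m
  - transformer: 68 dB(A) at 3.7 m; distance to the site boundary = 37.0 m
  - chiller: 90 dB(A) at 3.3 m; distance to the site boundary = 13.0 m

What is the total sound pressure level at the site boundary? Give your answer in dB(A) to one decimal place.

78.2 dB(A)

Propagate each source to the receiver with L = L_ref − 20·log₁₀(r/r_ref), then add intensities.
cooling tower: 82 − 20·log₁₀(39.4/4.2) = 82 − 19.44 = 62.56 dB(A).
transformer: 68 − 20·log₁₀(37.0/3.7) = 68 − 20.00 = 48.00 dB(A).
chiller: 90 − 20·log₁₀(13.0/3.3) = 90 − 11.91 = 78.09 dB(A).
Σ 10^(L/10) = 6.630e+07 → L_total = 10·log₁₀(6.630e+07) = 78.22 dB(A).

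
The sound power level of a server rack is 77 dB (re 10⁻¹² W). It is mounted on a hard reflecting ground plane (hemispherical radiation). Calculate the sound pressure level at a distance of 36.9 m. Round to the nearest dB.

Free-field hemispherical radiation: L_p = L_w − 10·log₁₀(2π·r²), r = 36.9 m.
2π·r² = 8555 m², 10·log₁₀ of that is 39.322 dB.
L_p = 77 − 39.322 = 37.68 dB.

38 dB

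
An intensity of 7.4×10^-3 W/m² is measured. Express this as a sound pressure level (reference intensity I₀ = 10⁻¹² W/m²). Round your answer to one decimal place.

98.7 dB

I/I₀ = 7.4×10^-3/10⁻¹² = 7.4×10^9, and L = 10·log₁₀(I/I₀).
L = 10·(0.8692 + 9) = 98.69 dB.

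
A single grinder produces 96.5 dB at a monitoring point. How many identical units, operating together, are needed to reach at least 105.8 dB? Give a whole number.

9

The shortfall is 105.8 − 96.5 = 9.3 dB, and N units add 10·log₁₀ N, so need 10·log₁₀ N ≥ 9.3.
N ≥ 10^(9.3/10) = 8.511, so N = 9.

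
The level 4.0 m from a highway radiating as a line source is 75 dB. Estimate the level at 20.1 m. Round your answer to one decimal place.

Cylindrical spreading from a line source gives a 10·log₁₀(r₂/r₁) drop.
L₂ = 75 − 10·log₁₀(20.1/4.0) = 75 − 7.011 = 67.99 dB.

68.0 dB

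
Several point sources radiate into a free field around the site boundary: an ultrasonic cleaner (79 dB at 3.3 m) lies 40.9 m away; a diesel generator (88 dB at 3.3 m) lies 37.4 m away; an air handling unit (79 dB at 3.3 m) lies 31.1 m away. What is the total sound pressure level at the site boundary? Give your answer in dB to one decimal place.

68.0 dB

First find each source's level at the receiver (point-source: −20·log₁₀(r/r_ref)), then combine on an intensity basis.
ultrasonic cleaner: 79 − 20·log₁₀(40.9/3.3) = 79 − 21.86 = 57.14 dB.
diesel generator: 88 − 20·log₁₀(37.4/3.3) = 88 − 21.09 = 66.91 dB.
air handling unit: 79 − 20·log₁₀(31.1/3.3) = 79 − 19.48 = 59.52 dB.
Σ 10^(L/10) = 6.324e+06 → L_total = 10·log₁₀(6.324e+06) = 68.01 dB.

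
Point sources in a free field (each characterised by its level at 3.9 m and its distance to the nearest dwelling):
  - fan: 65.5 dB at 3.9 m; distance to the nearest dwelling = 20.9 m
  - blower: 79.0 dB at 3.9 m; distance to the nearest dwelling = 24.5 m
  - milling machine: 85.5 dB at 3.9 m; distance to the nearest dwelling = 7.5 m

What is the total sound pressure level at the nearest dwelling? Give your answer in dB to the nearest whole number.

80 dB

Propagate each source to the receiver with L = L_ref − 20·log₁₀(r/r_ref), then add intensities.
fan: 65.5 − 20·log₁₀(20.9/3.9) = 65.5 − 14.58 = 50.92 dB.
blower: 79.0 − 20·log₁₀(24.5/3.9) = 79.0 − 15.96 = 63.04 dB.
milling machine: 85.5 − 20·log₁₀(7.5/3.9) = 85.5 − 5.68 = 79.82 dB.
Σ 10^(L/10) = 9.808e+07 → L_total = 10·log₁₀(9.808e+07) = 79.92 dB.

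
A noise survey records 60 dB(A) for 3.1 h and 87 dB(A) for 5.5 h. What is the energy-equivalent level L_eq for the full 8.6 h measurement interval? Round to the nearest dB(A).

L_eq = 10·log₁₀[(1/T)·Σ tᵢ·10^(Lᵢ/10)] with T = 8.6 h.
Σ tᵢ·10^(Lᵢ/10) = 3.1·10^(60/10) + 5.5·10^(87/10) = 2.760e+09.
L_eq = 10·log₁₀(2.760e+09/8.6) = 85.06 dB(A).

85 dB(A)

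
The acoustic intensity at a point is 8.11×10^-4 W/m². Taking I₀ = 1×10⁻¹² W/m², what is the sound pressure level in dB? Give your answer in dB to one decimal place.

I/I₀ = 8.11×10^-4/10⁻¹² = 8.11×10^8, and L = 10·log₁₀(I/I₀).
L = 10·(0.9090 + 8) = 89.09 dB.

89.1 dB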